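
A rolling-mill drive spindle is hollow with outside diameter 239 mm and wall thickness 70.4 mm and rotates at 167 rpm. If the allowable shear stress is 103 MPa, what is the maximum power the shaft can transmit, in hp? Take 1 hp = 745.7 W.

6290 hp

J = π(d_o⁴ − d_i⁴)/32 = π(0.239⁴ − 0.0982⁴)/32 = 3.112×10^-4 m⁴.
T_max = τ_allow·J/r = 1.03×10^8 × 3.112×10^-4 / 0.119 = 268200 N·m.
ω = 2π·167/60 = 17.49 rad/s, so P_max = T_max·ω = 4.691×10^6 W.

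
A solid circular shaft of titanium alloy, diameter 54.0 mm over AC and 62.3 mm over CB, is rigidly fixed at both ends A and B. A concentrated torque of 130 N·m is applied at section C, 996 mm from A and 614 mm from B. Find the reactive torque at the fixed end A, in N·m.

33.6 N·m

Compatibility: T_A·a/J_AC = T_B·b/J_CB with T_A + T_B = T₀.
J_AC = 8.35×10^-7 m⁴, J_CB = 1.48×10^-6 m⁴, so T_A = T₀·(J_AC/a)/((J_AC/a)+(J_CB/b)) = 33.56 N·m, T_B = 96.44 N·m.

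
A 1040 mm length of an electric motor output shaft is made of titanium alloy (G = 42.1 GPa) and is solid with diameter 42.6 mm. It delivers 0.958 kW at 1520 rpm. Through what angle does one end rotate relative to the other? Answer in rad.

4.60e-4 rad

ω = 2π·1520/60 = 159.2 rad/s, so T = P/ω = 0.958×10³ / 159.2 = 6.019 N·m.
J = πd⁴/32 = π(0.0426)⁴/32 = 3.233×10^-7 m⁴.
θ = T·L/(G·J) = 6.019 × 1.04 / (42.1×10⁹ × 3.233×10^-7) = 4.598×10^-4 rad.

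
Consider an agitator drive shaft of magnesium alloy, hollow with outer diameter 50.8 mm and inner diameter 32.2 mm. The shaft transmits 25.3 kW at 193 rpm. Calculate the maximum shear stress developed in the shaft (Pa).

5.80e7 Pa

ω = 2π·193/60 = 20.21 rad/s, so T = P/ω = 25.3×10³ / 20.21 = 1252 N·m.
J = π(d_o⁴ − d_i⁴)/32 = π(0.0508⁴ − 0.0322⁴)/32 = 5.483×10^-7 m⁴.
τ_max = T·r/J = 1252 × 0.0254 / 5.483×10^-7 = 5.799×10^7 Pa.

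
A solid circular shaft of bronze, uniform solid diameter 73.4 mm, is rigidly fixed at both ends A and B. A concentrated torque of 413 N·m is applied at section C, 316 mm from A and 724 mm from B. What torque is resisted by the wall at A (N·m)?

With uniform GJ and both ends fixed, compatibility θ_AC = θ_CB gives T_A·a = T_B·b, together with T_A + T_B = T₀.
T_A = T₀·b/(a+b) = 413.0·724/1040 = 287.5 N·m; T_B = 125.5 N·m.

288 N·m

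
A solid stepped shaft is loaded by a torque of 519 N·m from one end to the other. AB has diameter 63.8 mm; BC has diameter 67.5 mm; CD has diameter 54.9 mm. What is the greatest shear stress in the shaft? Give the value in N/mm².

16.0 N/mm²

Under the same torque, τ_max = 16T/(πd³) is largest where d is smallest — segment CD (d = 54.9 mm).
τ_max = 16·519.0/(π·(0.0549)³) = 1.597×10^7 Pa.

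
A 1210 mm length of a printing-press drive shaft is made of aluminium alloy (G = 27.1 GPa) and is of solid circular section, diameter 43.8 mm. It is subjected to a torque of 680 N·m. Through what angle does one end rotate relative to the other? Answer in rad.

0.0840 rad

J = πd⁴/32 = π(0.0438)⁴/32 = 3.613×10^-7 m⁴.
θ = T·L/(G·J) = 680.0 × 1.21 / (27.1×10⁹ × 3.613×10^-7) = 0.08403 rad.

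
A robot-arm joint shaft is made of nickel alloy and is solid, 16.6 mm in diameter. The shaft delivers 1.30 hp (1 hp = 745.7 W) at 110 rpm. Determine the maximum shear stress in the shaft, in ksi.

ω = 2π·110/60 = 11.52 rad/s, so T = P/ω = 1.30×745.7 / 11.52 = 84.16 N·m.
J = πd⁴/32 = π(0.0166)⁴/32 = 7.455×10^-9 m⁴.
τ_max = T·r/J = 84.16 × 0.00830 / 7.455×10^-9 = 9.370×10^7 Pa.

13.6 ksi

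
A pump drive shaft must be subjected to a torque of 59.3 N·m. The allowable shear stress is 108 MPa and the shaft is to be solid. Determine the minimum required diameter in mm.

14.1 mm

For a solid shaft τ_max = 16T/(πd³), so d = (16T/(π τ_allow))^(1/3) = (16·59.30/(π·1.08×10^8))^(1/3) = 0.01409 m.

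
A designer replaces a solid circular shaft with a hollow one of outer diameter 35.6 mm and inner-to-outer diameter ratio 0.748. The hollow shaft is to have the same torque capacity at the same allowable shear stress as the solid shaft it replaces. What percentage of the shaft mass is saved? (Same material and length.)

43.4 %

Equal τ_max and T ⇒ the solid shaft needs d_s³ = d_o³(1−k⁴), so d_s = 35.6·(1−0.748⁴)^(1/3) = 31.41 mm.
Area ratio A_h/A_s = d_o²(1−k²)/d_s² = (1−k²)/(1−k⁴)^(2/3) = 0.5658.
Mass saving = 1 − 0.5658 = 43.4 %.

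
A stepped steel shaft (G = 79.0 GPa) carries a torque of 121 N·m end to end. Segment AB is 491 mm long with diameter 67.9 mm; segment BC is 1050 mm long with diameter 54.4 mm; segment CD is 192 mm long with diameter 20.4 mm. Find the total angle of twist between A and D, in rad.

J_AB = π(0.0679)⁴/32 = 2.09×10^-6 m⁴; J_BC = π(0.0544)⁴/32 = 8.60×10^-7 m⁴; J_CD = π(0.0204)⁴/32 = 1.70×10^-8 m⁴.
θ = (T/G)·Σ L_i/J_i = (121.0/79.0×10⁹)·(0.491/2.09×10^-6 + 1.05/8.60×10^-7 + 0.192/1.70×10^-8) = 0.01953 rad.

0.0195 rad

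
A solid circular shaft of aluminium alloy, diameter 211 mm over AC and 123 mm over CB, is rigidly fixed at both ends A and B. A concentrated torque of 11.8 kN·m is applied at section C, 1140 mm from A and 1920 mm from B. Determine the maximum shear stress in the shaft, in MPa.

5.99 MPa

Compatibility: T_A·a/J_AC = T_B·b/J_CB with T_A + T_B = T₀.
J_AC = 1.95×10^-4 m⁴, J_CB = 2.25×10^-5 m⁴, so T_A = T₀·(J_AC/a)/((J_AC/a)+(J_CB/b)) = 11040 N·m, T_B = 757.1 N·m.
τ in each portion: τ_AC = 5.99×10^6 Pa, τ_CB = 2.07×10^6 Pa; maximum is in AC.
τ_max = T_AC·r/J = 11040·0.105/1.95×10^-4 = 5.987×10^6 Pa.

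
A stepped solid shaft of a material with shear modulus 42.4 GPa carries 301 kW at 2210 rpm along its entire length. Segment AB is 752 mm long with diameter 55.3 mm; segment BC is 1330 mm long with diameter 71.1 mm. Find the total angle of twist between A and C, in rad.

ω = 2π·2210/60 = 231.4 rad/s, so T = P/ω = 301×10³ / 231.4 = 1301 N·m.
J_AB = π(0.0553)⁴/32 = 9.18×10^-7 m⁴; J_BC = π(0.0711)⁴/32 = 2.51×10^-6 m⁴.
θ = (T/G)·Σ L_i/J_i = (1301/42.4×10⁹)·(0.752/9.18×10^-7 + 1.33/2.51×10^-6) = 0.04139 rad.

0.0414 rad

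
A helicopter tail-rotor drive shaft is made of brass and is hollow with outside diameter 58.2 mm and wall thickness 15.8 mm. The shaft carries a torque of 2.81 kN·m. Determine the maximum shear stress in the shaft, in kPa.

75900 kPa

J = π(d_o⁴ − d_i⁴)/32 = π(0.0582⁴ − 0.0266⁴)/32 = 1.077×10^-6 m⁴.
τ_max = T·r/J = 2810 × 0.0291 / 1.077×10^-6 = 7.591×10^7 Pa.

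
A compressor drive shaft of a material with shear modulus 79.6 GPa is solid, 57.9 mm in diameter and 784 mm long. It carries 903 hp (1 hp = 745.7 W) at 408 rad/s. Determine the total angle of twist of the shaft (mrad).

14.7 mrad

ω = 408 rad/s, so T = P/ω = 903×745.7 / 408.0 = 1650 N·m.
J = πd⁴/32 = π(0.0579)⁴/32 = 1.103×10^-6 m⁴.
θ = T·L/(G·J) = 1650 × 0.784 / (79.6×10⁹ × 1.103×10^-6) = 0.01473 rad.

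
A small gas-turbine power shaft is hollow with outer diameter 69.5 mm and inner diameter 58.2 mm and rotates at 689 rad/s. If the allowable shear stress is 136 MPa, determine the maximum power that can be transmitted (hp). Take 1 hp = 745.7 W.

4210 hp

J = π(d_o⁴ − d_i⁴)/32 = π(0.0695⁴ − 0.0582⁴)/32 = 1.164×10^-6 m⁴.
T_max = τ_allow·J/r = 1.36×10^8 × 1.164×10^-6 / 0.0348 = 4556 N·m.
ω = 689 rad/s, so P_max = T_max·ω = 3.139×10^6 W.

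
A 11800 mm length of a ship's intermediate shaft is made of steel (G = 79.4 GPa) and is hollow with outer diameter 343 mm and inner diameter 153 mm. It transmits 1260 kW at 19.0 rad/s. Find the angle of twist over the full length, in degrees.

ω = 19.0 rad/s, so T = P/ω = 1260×10³ / 19.00 = 66320 N·m.
J = π(d_o⁴ − d_i⁴)/32 = π(0.343⁴ − 0.153⁴)/32 = 1.305×10^-3 m⁴.
θ = T·L/(G·J) = 66320 × 11.8 / (79.4×10⁹ × 1.305×10^-3) = 7.552×10^-3 rad.

0.433°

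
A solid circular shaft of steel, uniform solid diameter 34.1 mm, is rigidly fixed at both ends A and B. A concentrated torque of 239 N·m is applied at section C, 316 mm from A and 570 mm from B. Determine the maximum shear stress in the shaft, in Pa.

1.97e7 Pa

With uniform GJ and both ends fixed, compatibility θ_AC = θ_CB gives T_A·a = T_B·b, together with T_A + T_B = T₀.
T_A = T₀·b/(a+b) = 239.0·570/886.0 = 153.8 N·m; T_B = 85.24 N·m.
τ in each portion: τ_AC = 1.97×10^7 Pa, τ_CB = 1.09×10^7 Pa; maximum is in AC.
τ_max = T_AC·r/J = 153.8·0.0170/1.33×10^-7 = 1.975×10^7 Pa.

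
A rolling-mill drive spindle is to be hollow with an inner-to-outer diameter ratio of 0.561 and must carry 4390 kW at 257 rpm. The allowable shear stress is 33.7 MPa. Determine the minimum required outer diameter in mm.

ω = 2π·257/60 = 26.91 rad/s, so T = P/ω = 4390×10³ / 26.91 = 163100 N·m.
For a hollow shaft with d_i/d_o = 0.561: τ_max = 16T/(π d_o³ (1−k⁴)), so d_o = [16T/(π τ_allow (1−k⁴))]^(1/3) = [16·163100/(π·3.37×10^7·0.9010)]^(1/3) = 0.3013 m.

301 mm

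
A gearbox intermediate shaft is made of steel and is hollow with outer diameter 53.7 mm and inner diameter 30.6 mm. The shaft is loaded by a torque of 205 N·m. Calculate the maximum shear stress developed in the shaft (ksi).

J = π(d_o⁴ − d_i⁴)/32 = π(0.0537⁴ − 0.0306⁴)/32 = 7.303×10^-7 m⁴.
τ_max = T·r/J = 205.0 × 0.0269 / 7.303×10^-7 = 7.537×10^6 Pa.

1.09 ksi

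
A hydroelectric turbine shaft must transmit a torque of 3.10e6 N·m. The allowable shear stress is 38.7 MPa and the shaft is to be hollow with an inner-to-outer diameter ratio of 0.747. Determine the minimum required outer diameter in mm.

840 mm

For a hollow shaft with d_i/d_o = 0.747: τ_max = 16T/(π d_o³ (1−k⁴)), so d_o = [16T/(π τ_allow (1−k⁴))]^(1/3) = [16·3.100e6/(π·3.87×10^7·0.6886)]^(1/3) = 0.8399 m.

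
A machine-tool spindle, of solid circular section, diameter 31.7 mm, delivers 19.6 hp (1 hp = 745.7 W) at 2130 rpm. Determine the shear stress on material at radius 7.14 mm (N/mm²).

4.72 N/mm²

ω = 2π·2130/60 = 223.1 rad/s, so T = P/ω = 19.6×745.7 / 223.1 = 65.53 N·m.
J = πd⁴/32 = π(0.0317)⁴/32 = 9.914×10^-8 m⁴.
Shear stress varies linearly with radius: τ = T·r/J = 65.53 × 0.00714 / 9.914×10^-8 = 4.719×10^6 Pa.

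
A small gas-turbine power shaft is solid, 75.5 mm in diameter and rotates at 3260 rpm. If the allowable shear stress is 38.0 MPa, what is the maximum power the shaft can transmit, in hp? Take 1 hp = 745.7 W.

1470 hp

J = πd⁴/32 = π(0.0755)⁴/32 = 3.190×10^-6 m⁴.
T_max = τ_allow·J/r = 3.80×10^7 × 3.190×10^-6 / 0.0377 = 3211 N·m.
ω = 2π·3260/60 = 341.4 rad/s, so P_max = T_max·ω = 1.096×10^6 W.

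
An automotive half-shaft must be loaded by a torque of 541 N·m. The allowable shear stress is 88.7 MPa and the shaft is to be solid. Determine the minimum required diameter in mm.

For a solid shaft τ_max = 16T/(πd³), so d = (16T/(π τ_allow))^(1/3) = (16·541.0/(π·8.87×10^7))^(1/3) = 0.03144 m.

31.4 mm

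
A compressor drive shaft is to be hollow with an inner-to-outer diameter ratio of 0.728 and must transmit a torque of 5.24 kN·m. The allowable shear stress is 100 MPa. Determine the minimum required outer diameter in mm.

For a hollow shaft with d_i/d_o = 0.728: τ_max = 16T/(π d_o³ (1−k⁴)), so d_o = [16T/(π τ_allow (1−k⁴))]^(1/3) = [16·5240/(π·1.00×10^8·0.7191)]^(1/3) = 0.07186 m.

71.9 mm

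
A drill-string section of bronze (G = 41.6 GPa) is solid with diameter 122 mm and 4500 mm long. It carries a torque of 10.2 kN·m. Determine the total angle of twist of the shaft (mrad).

50.7 mrad

J = πd⁴/32 = π(0.122)⁴/32 = 2.175×10^-5 m⁴.
θ = T·L/(G·J) = 10200 × 4.50 / (41.6×10⁹ × 2.175×10^-5) = 0.05073 rad.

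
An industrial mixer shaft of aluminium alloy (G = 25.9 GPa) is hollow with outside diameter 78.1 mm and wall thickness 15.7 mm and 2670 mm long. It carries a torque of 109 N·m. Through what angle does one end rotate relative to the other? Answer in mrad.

J = π(d_o⁴ − d_i⁴)/32 = π(0.0781⁴ − 0.0467⁴)/32 = 3.186×10^-6 m⁴.
θ = T·L/(G·J) = 109.0 × 2.67 / (25.9×10⁹ × 3.186×10^-6) = 3.527×10^-3 rad.

3.53 mrad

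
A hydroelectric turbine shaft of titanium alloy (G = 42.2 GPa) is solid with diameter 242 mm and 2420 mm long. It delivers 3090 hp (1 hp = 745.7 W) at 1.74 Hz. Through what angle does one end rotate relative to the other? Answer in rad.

ω = 2π·1.74 = 10.93 rad/s, so T = P/ω = 3090×745.7 / 10.93 = 210800 N·m.
J = πd⁴/32 = π(0.242)⁴/32 = 3.367×10^-4 m⁴.
θ = T·L/(G·J) = 210800 × 2.42 / (42.2×10⁹ × 3.367×10^-4) = 0.03590 rad.

0.0359 rad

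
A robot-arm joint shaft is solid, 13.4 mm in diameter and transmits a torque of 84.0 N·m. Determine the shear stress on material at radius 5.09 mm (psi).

19600 psi

J = πd⁴/32 = π(0.0134)⁴/32 = 3.165×10^-9 m⁴.
Shear stress varies linearly with radius: τ = T·r/J = 84.00 × 0.00509 / 3.165×10^-9 = 1.351×10^8 Pa.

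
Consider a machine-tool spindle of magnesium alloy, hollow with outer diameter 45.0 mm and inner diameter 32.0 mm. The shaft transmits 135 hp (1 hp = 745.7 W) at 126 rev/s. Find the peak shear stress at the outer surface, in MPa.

9.55 MPa

ω = 2π·126 = 791.7 rad/s, so T = P/ω = 135×745.7 / 791.7 = 127.2 N·m.
J = π(d_o⁴ − d_i⁴)/32 = π(0.0450⁴ − 0.0320⁴)/32 = 2.996×10^-7 m⁴.
τ_max = T·r/J = 127.2 × 0.0225 / 2.996×10^-7 = 9.549×10^6 Pa.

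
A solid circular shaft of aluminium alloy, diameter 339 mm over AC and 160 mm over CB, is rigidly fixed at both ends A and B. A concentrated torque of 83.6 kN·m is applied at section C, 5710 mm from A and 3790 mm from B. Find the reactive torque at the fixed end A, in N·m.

Compatibility: T_A·a/J_AC = T_B·b/J_CB with T_A + T_B = T₀.
J_AC = 1.30×10^-3 m⁴, J_CB = 6.43×10^-5 m⁴, so T_A = T₀·(J_AC/a)/((J_AC/a)+(J_CB/b)) = 77780 N·m, T_B = 5815 N·m.

77800 N·m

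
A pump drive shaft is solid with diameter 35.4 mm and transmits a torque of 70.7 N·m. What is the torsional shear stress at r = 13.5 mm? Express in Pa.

J = πd⁴/32 = π(0.0354)⁴/32 = 1.542×10^-7 m⁴.
Shear stress varies linearly with radius: τ = T·r/J = 70.70 × 0.0135 / 1.542×10^-7 = 6.191×10^6 Pa.

6.19e6 Pa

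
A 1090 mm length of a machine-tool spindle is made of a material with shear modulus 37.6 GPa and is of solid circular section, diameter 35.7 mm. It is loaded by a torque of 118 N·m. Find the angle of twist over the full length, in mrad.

J = πd⁴/32 = π(0.0357)⁴/32 = 1.595×10^-7 m⁴.
θ = T·L/(G·J) = 118.0 × 1.09 / (37.6×10⁹ × 1.595×10^-7) = 0.02145 rad.

21.5 mrad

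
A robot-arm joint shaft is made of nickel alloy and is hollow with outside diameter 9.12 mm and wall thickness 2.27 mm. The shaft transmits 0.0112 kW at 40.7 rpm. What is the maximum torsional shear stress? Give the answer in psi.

2730 psi

ω = 2π·40.7/60 = 4.262 rad/s, so T = P/ω = 0.0112×10³ / 4.262 = 2.628 N·m.
J = π(d_o⁴ − d_i⁴)/32 = π(0.00912⁴ − 0.00458⁴)/32 = 6.360×10^-10 m⁴.
τ_max = T·r/J = 2.628 × 0.00456 / 6.360×10^-10 = 1.884×10^7 Pa.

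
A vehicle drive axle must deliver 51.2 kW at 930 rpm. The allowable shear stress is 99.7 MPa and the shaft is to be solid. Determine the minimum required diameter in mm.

ω = 2π·930/60 = 97.39 rad/s, so T = P/ω = 51.2×10³ / 97.39 = 525.7 N·m.
For a solid shaft τ_max = 16T/(πd³), so d = (16T/(π τ_allow))^(1/3) = (16·525.7/(π·9.97×10^7))^(1/3) = 0.02995 m.

29.9 mm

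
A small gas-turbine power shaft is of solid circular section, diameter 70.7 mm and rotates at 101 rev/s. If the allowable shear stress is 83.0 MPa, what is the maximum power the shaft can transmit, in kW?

3650 kW

J = πd⁴/32 = π(0.0707)⁴/32 = 2.453×10^-6 m⁴.
T_max = τ_allow·J/r = 8.30×10^7 × 2.453×10^-6 / 0.0353 = 5759 N·m.
ω = 2π·101 = 634.6 rad/s, so P_max = T_max·ω = 3.655×10^6 W.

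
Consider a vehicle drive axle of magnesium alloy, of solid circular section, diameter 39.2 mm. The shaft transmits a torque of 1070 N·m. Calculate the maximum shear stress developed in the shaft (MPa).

90.5 MPa

J = πd⁴/32 = π(0.0392)⁴/32 = 2.318×10^-7 m⁴.
τ_max = T·r/J = 1070 × 0.0196 / 2.318×10^-7 = 9.047×10^7 Pa.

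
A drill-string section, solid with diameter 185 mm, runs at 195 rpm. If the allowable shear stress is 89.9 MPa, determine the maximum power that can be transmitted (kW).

J = πd⁴/32 = π(0.185)⁴/32 = 1.150×10^-4 m⁴.
T_max = τ_allow·J/r = 8.99×10^7 × 1.150×10^-4 / 0.0925 = 111800 N·m.
ω = 2π·195/60 = 20.42 rad/s, so P_max = T_max·ω = 2.282×10^6 W.

2280 kW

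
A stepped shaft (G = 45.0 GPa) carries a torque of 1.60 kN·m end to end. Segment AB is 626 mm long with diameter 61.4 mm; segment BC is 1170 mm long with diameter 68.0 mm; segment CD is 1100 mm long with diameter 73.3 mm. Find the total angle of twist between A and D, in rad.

J_AB = π(0.0614)⁴/32 = 1.40×10^-6 m⁴; J_BC = π(0.0680)⁴/32 = 2.10×10^-6 m⁴; J_CD = π(0.0733)⁴/32 = 2.83×10^-6 m⁴.
θ = (T/G)·Σ L_i/J_i = (1600/45.0×10⁹)·(0.626/1.40×10^-6 + 1.17/2.10×10^-6 + 1.10/2.83×10^-6) = 0.04957 rad.

0.0496 rad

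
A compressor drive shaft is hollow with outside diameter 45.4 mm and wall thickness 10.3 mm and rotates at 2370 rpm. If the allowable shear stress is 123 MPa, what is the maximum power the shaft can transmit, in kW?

511 kW

J = π(d_o⁴ − d_i⁴)/32 = π(0.0454⁴ − 0.0248⁴)/32 = 3.799×10^-7 m⁴.
T_max = τ_allow·J/r = 1.23×10^8 × 3.799×10^-7 / 0.0227 = 2059 N·m.
ω = 2π·2370/60 = 248.2 rad/s, so P_max = T_max·ω = 5.110×10^5 W.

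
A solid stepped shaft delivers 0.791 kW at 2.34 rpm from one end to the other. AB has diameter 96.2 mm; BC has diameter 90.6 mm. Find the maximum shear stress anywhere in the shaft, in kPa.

22100 kPa

ω = 2π·2.34/60 = 0.2450 rad/s, so T = P/ω = 0.791×10³ / 0.2450 = 3228 N·m.
Under the same torque, τ_max = 16T/(πd³) is largest where d is smallest — segment BC (d = 90.6 mm).
τ_max = 16·3228/(π·(0.0906)³) = 2.211×10^7 Pa.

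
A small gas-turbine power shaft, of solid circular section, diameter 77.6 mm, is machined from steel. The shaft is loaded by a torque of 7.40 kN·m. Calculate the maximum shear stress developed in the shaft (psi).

11700 psi

J = πd⁴/32 = π(0.0776)⁴/32 = 3.560×10^-6 m⁴.
τ_max = T·r/J = 7400 × 0.0388 / 3.560×10^-6 = 8.065×10^7 Pa.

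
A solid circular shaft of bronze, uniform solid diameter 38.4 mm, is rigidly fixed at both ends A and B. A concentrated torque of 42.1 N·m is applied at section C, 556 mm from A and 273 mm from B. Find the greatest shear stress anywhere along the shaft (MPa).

With uniform GJ and both ends fixed, compatibility θ_AC = θ_CB gives T_A·a = T_B·b, together with T_A + T_B = T₀.
T_A = T₀·b/(a+b) = 42.10·273/829.0 = 13.86 N·m; T_B = 28.24 N·m.
τ in each portion: τ_AC = 1.25×10^6 Pa, τ_CB = 2.54×10^6 Pa; maximum is in CB.
τ_max = T_CB·r/J = 28.24·0.0192/2.13×10^-7 = 2.540×10^6 Pa.

2.54 MPa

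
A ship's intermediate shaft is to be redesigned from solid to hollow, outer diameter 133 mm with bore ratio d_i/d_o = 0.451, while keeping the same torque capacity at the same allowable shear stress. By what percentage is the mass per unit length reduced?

Equal τ_max and T ⇒ the solid shaft needs d_s³ = d_o³(1−k⁴), so d_s = 133·(1−0.451⁴)^(1/3) = 131.1 mm.
Area ratio A_h/A_s = d_o²(1−k²)/d_s² = (1−k²)/(1−k⁴)^(2/3) = 0.8194.
Mass saving = 1 − 0.8194 = 18.1 %.

18.1 %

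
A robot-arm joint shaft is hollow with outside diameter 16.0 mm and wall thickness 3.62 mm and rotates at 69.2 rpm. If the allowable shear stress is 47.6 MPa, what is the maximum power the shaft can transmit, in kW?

J = π(d_o⁴ − d_i⁴)/32 = π(0.0160⁴ − 0.00876⁴)/32 = 5.856×10^-9 m⁴.
T_max = τ_allow·J/r = 4.76×10^7 × 5.856×10^-9 / 0.00800 = 34.84 N·m.
ω = 2π·69.2/60 = 7.247 rad/s, so P_max = T_max·ω = 252.5 W.

0.252 kW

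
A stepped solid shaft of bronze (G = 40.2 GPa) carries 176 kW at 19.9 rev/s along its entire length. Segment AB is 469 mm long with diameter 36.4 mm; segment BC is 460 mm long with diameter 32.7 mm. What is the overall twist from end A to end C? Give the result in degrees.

ω = 2π·19.9 = 125.0 rad/s, so T = P/ω = 176×10³ / 125.0 = 1408 N·m.
J_AB = π(0.0364)⁴/32 = 1.72×10^-7 m⁴; J_BC = π(0.0327)⁴/32 = 1.12×10^-7 m⁴.
θ = (T/G)·Σ L_i/J_i = (1408/40.2×10⁹)·(0.469/1.72×10^-7 + 0.460/1.12×10^-7) = 0.2388 rad.

13.7°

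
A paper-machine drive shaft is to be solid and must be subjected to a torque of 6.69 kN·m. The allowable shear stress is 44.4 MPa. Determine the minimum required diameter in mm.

For a solid shaft τ_max = 16T/(πd³), so d = (16T/(π τ_allow))^(1/3) = (16·6690/(π·4.44×10^7))^(1/3) = 0.09155 m.

91.6 mm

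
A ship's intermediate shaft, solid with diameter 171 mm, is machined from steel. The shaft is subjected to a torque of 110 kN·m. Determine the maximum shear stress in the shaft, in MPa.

J = πd⁴/32 = π(0.171)⁴/32 = 8.394×10^-5 m⁴.
τ_max = T·r/J = 110000 × 0.0855 / 8.394×10^-5 = 1.120×10^8 Pa.

112 MPa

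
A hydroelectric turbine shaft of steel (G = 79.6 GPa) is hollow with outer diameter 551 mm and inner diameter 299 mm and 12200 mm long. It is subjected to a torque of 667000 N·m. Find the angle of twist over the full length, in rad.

0.0124 rad

J = π(d_o⁴ − d_i⁴)/32 = π(0.551⁴ − 0.299⁴)/32 = 8.264×10^-3 m⁴.
θ = T·L/(G·J) = 667000 × 12.2 / (79.6×10⁹ × 8.264×10^-3) = 0.01237 rad.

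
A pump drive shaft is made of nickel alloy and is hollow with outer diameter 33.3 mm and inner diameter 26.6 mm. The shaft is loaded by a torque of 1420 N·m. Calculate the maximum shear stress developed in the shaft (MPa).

J = π(d_o⁴ − d_i⁴)/32 = π(0.0333⁴ − 0.0266⁴)/32 = 7.157×10^-8 m⁴.
τ_max = T·r/J = 1420 × 0.0166 / 7.157×10^-8 = 3.304×10^8 Pa.

330 MPa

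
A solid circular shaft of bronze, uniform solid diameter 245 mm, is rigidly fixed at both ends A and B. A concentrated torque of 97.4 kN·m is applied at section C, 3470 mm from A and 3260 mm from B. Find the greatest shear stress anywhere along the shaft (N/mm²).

With uniform GJ and both ends fixed, compatibility θ_AC = θ_CB gives T_A·a = T_B·b, together with T_A + T_B = T₀.
T_A = T₀·b/(a+b) = 97400·3260/6730 = 47180 N·m; T_B = 50220 N·m.
τ in each portion: τ_AC = 1.63×10^7 Pa, τ_CB = 1.74×10^7 Pa; maximum is in CB.
τ_max = T_CB·r/J = 50220·0.122/3.54×10^-4 = 1.739×10^7 Pa.

17.4 N/mm²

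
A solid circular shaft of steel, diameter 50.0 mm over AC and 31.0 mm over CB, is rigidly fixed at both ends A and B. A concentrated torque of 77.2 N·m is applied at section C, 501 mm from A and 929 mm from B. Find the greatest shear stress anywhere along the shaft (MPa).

Compatibility: T_A·a/J_AC = T_B·b/J_CB with T_A + T_B = T₀.
J_AC = 6.14×10^-7 m⁴, J_CB = 9.07×10^-8 m⁴, so T_A = T₀·(J_AC/a)/((J_AC/a)+(J_CB/b)) = 71.50 N·m, T_B = 5.698 N·m.
τ in each portion: τ_AC = 2.91×10^6 Pa, τ_CB = 9.74×10^5 Pa; maximum is in AC.
τ_max = T_AC·r/J = 71.50·0.0250/6.14×10^-7 = 2.913×10^6 Pa.

2.91 MPa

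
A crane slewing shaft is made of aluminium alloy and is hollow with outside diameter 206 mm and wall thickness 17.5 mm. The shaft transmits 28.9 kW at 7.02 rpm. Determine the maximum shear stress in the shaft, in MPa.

ω = 2π·7.02/60 = 0.7351 rad/s, so T = P/ω = 28.9×10³ / 0.7351 = 39310 N·m.
J = π(d_o⁴ − d_i⁴)/32 = π(0.206⁴ − 0.171⁴)/32 = 9.285×10^-5 m⁴.
τ_max = T·r/J = 39310 × 0.103 / 9.285×10^-5 = 4.361×10^7 Pa.

43.6 MPa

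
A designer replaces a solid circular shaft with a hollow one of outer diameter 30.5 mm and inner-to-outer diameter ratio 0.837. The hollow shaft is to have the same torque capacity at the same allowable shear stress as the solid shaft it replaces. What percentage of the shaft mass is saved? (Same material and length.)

53.0 %

Equal τ_max and T ⇒ the solid shaft needs d_s³ = d_o³(1−k⁴), so d_s = 30.5·(1−0.837⁴)^(1/3) = 24.36 mm.
Area ratio A_h/A_s = d_o²(1−k²)/d_s² = (1−k²)/(1−k⁴)^(2/3) = 0.4696.
Mass saving = 1 − 0.4696 = 53.0 %.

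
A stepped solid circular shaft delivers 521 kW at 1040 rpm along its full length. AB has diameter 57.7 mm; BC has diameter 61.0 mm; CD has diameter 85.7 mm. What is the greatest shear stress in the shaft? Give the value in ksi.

ω = 2π·1040/60 = 108.9 rad/s, so T = P/ω = 521×10³ / 108.9 = 4784 N·m.
Under the same torque, τ_max = 16T/(πd³) is largest where d is smallest — segment AB (d = 57.7 mm).
τ_max = 16·4784/(π·(0.0577)³) = 1.268×10^8 Pa.

18.4 ksi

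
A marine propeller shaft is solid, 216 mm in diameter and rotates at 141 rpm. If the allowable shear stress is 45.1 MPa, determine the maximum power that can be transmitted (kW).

1320 kW

J = πd⁴/32 = π(0.216)⁴/32 = 2.137×10^-4 m⁴.
T_max = τ_allow·J/r = 4.51×10^7 × 2.137×10^-4 / 0.108 = 89240 N·m.
ω = 2π·141/60 = 14.77 rad/s, so P_max = T_max·ω = 1.318×10^6 W.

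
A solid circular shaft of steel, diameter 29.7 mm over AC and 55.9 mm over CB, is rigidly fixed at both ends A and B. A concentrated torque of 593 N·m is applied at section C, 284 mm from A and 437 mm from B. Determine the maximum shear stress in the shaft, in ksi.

Compatibility: T_A·a/J_AC = T_B·b/J_CB with T_A + T_B = T₀.
J_AC = 7.64×10^-8 m⁴, J_CB = 9.59×10^-7 m⁴, so T_A = T₀·(J_AC/a)/((J_AC/a)+(J_CB/b)) = 64.77 N·m, T_B = 528.2 N·m.
τ in each portion: τ_AC = 1.26×10^7 Pa, τ_CB = 1.54×10^7 Pa; maximum is in CB.
τ_max = T_CB·r/J = 528.2·0.0279/9.59×10^-7 = 1.540×10^7 Pa.

2.23 ksi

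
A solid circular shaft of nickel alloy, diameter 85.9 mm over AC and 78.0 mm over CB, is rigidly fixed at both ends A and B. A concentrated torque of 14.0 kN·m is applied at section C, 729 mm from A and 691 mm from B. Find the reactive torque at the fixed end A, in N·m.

Compatibility: T_A·a/J_AC = T_B·b/J_CB with T_A + T_B = T₀.
J_AC = 5.35×10^-6 m⁴, J_CB = 3.63×10^-6 m⁴, so T_A = T₀·(J_AC/a)/((J_AC/a)+(J_CB/b)) = 8153 N·m, T_B = 5847 N·m.

8150 N·m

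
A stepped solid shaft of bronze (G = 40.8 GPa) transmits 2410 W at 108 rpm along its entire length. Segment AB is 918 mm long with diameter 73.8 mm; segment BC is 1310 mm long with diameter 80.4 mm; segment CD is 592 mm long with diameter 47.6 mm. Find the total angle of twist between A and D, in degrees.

0.541°

ω = 2π·108/60 = 11.31 rad/s, so T = P/ω = 2410 / 11.31 = 213.1 N·m.
J_AB = π(0.0738)⁴/32 = 2.91×10^-6 m⁴; J_BC = π(0.0804)⁴/32 = 4.10×10^-6 m⁴; J_CD = π(0.0476)⁴/32 = 5.04×10^-7 m⁴.
θ = (T/G)·Σ L_i/J_i = (213.1/40.8×10⁹)·(0.918/2.91×10^-6 + 1.31/4.10×10^-6 + 0.592/5.04×10^-7) = 9.449×10^-3 rad.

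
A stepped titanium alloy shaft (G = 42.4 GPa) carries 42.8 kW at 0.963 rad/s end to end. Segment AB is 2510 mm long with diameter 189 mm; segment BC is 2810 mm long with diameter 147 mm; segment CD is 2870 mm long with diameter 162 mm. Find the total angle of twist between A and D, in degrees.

7.43°

ω = 0.963 rad/s, so T = P/ω = 42.8×10³ / 0.9630 = 44440 N·m.
J_AB = π(0.189)⁴/32 = 1.25×10^-4 m⁴; J_BC = π(0.147)⁴/32 = 4.58×10^-5 m⁴; J_CD = π(0.162)⁴/32 = 6.76×10^-5 m⁴.
θ = (T/G)·Σ L_i/J_i = (44440/42.4×10⁹)·(2.51/1.25×10^-4 + 2.81/4.58×10^-5 + 2.87/6.76×10^-5) = 0.1297 rad.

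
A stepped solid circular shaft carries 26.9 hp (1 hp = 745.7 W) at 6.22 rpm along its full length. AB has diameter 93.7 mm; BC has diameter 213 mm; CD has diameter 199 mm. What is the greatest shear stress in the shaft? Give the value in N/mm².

191 N/mm²

ω = 2π·6.22/60 = 0.6514 rad/s, so T = P/ω = 26.9×745.7 / 0.6514 = 30800 N·m.
Under the same torque, τ_max = 16T/(πd³) is largest where d is smallest — segment AB (d = 93.7 mm).
τ_max = 16·30800/(π·(0.0937)³) = 1.907×10^8 Pa.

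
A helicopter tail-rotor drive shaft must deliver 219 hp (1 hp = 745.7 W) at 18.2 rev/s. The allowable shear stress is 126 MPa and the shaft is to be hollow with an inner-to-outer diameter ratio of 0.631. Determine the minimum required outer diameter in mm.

40.9 mm

ω = 2π·18.2 = 114.4 rad/s, so T = P/ω = 219×745.7 / 114.4 = 1428 N·m.
For a hollow shaft with d_i/d_o = 0.631: τ_max = 16T/(π d_o³ (1−k⁴)), so d_o = [16T/(π τ_allow (1−k⁴))]^(1/3) = [16·1428/(π·1.26×10^8·0.8415)]^(1/3) = 0.04094 m.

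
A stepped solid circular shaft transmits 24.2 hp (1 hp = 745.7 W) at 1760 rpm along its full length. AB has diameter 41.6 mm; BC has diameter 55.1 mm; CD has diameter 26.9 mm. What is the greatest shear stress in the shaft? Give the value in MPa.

ω = 2π·1760/60 = 184.3 rad/s, so T = P/ω = 24.2×745.7 / 184.3 = 97.91 N·m.
Under the same torque, τ_max = 16T/(πd³) is largest where d is smallest — segment CD (d = 26.9 mm).
τ_max = 16·97.91/(π·(0.0269)³) = 2.562×10^7 Pa.

25.6 MPa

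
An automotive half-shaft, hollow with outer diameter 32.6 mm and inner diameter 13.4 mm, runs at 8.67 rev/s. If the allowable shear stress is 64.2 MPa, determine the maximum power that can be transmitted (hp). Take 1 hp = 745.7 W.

31.0 hp

J = π(d_o⁴ − d_i⁴)/32 = π(0.0326⁴ − 0.0134⁴)/32 = 1.077×10^-7 m⁴.
T_max = τ_allow·J/r = 6.42×10^7 × 1.077×10^-7 / 0.0163 = 424.3 N·m.
ω = 2π·8.67 = 54.48 rad/s, so P_max = T_max·ω = 2.311×10^4 W.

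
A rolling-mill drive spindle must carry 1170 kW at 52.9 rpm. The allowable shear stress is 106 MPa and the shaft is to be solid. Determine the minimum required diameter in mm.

216 mm

ω = 2π·52.9/60 = 5.540 rad/s, so T = P/ω = 1170×10³ / 5.540 = 211200 N·m.
For a solid shaft τ_max = 16T/(πd³), so d = (16T/(π τ_allow))^(1/3) = (16·211200/(π·1.06×10^8))^(1/3) = 0.2165 m.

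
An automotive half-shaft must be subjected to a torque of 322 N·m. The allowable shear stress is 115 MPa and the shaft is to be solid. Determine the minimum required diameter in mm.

24.2 mm

For a solid shaft τ_max = 16T/(πd³), so d = (16T/(π τ_allow))^(1/3) = (16·322.0/(π·1.15×10^8))^(1/3) = 0.02425 m.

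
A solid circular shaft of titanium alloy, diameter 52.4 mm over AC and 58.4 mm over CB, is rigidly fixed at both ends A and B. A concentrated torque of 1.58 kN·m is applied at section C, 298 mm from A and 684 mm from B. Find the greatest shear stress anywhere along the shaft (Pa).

Compatibility: T_A·a/J_AC = T_B·b/J_CB with T_A + T_B = T₀.
J_AC = 7.40×10^-7 m⁴, J_CB = 1.14×10^-6 m⁴, so T_A = T₀·(J_AC/a)/((J_AC/a)+(J_CB/b)) = 944.9 N·m, T_B = 635.1 N·m.
τ in each portion: τ_AC = 3.34×10^7 Pa, τ_CB = 1.62×10^7 Pa; maximum is in AC.
τ_max = T_AC·r/J = 944.9·0.0262/7.40×10^-7 = 3.345×10^7 Pa.

3.34e7 Pa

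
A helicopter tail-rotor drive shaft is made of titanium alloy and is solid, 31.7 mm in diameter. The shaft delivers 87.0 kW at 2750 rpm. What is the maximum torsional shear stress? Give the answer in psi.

ω = 2π·2750/60 = 288.0 rad/s, so T = P/ω = 87.0×10³ / 288.0 = 302.1 N·m.
J = πd⁴/32 = π(0.0317)⁴/32 = 9.914×10^-8 m⁴.
τ_max = T·r/J = 302.1 × 0.0158 / 9.914×10^-8 = 4.830×10^7 Pa.

7010 psi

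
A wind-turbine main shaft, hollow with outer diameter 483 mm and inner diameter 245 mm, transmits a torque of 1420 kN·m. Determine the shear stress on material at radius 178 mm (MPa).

J = π(d_o⁴ − d_i⁴)/32 = π(0.483⁴ − 0.245⁴)/32 = 4.989×10^-3 m⁴.
Shear stress varies linearly with radius: τ = T·r/J = 1.420e6 × 0.178 / 4.989×10^-3 = 5.066×10^7 Pa.

50.7 MPa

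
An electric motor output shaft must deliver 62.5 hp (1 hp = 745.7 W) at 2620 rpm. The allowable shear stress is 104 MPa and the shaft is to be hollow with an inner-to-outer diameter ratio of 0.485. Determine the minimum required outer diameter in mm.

ω = 2π·2620/60 = 274.4 rad/s, so T = P/ω = 62.5×745.7 / 274.4 = 169.9 N·m.
For a hollow shaft with d_i/d_o = 0.485: τ_max = 16T/(π d_o³ (1−k⁴)), so d_o = [16T/(π τ_allow (1−k⁴))]^(1/3) = [16·169.9/(π·1.04×10^8·0.9447)]^(1/3) = 0.02065 m.

20.7 mm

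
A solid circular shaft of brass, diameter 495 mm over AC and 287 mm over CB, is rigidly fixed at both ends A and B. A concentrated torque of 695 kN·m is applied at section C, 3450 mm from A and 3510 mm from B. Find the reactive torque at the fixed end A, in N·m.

Compatibility: T_A·a/J_AC = T_B·b/J_CB with T_A + T_B = T₀.
J_AC = 5.89×10^-3 m⁴, J_CB = 6.66×10^-4 m⁴, so T_A = T₀·(J_AC/a)/((J_AC/a)+(J_CB/b)) = 625500 N·m, T_B = 69480 N·m.

626000 N·m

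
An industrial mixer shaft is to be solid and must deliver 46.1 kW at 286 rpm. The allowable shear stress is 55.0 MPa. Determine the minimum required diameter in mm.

52.2 mm

ω = 2π·286/60 = 29.95 rad/s, so T = P/ω = 46.1×10³ / 29.95 = 1539 N·m.
For a solid shaft τ_max = 16T/(πd³), so d = (16T/(π τ_allow))^(1/3) = (16·1539/(π·5.50×10^7))^(1/3) = 0.05224 m.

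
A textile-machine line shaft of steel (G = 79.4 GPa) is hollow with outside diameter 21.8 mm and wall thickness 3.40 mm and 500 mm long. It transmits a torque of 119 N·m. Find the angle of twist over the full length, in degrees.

J = π(d_o⁴ − d_i⁴)/32 = π(0.0218⁴ − 0.0150⁴)/32 = 1.720×10^-8 m⁴.
θ = T·L/(G·J) = 119.0 × 0.500 / (79.4×10⁹ × 1.720×10^-8) = 0.04356 rad.

2.50°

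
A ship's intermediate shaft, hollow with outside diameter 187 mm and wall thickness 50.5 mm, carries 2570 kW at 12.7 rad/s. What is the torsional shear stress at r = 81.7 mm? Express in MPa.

ω = 12.7 rad/s, so T = P/ω = 2570×10³ / 12.70 = 202400 N·m.
J = π(d_o⁴ − d_i⁴)/32 = π(0.187⁴ − 0.0860⁴)/32 = 1.147×10^-4 m⁴.
Shear stress varies linearly with radius: τ = T·r/J = 202400 × 0.0817 / 1.147×10^-4 = 1.442×10^8 Pa.

144 MPa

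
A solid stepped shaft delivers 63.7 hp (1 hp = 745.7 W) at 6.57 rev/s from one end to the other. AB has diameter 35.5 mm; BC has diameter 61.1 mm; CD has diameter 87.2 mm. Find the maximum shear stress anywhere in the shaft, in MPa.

ω = 2π·6.57 = 41.28 rad/s, so T = P/ω = 63.7×745.7 / 41.28 = 1151 N·m.
Under the same torque, τ_max = 16T/(πd³) is largest where d is smallest — segment AB (d = 35.5 mm).
τ_max = 16·1151/(π·(0.0355)³) = 1.310×10^8 Pa.

131 MPa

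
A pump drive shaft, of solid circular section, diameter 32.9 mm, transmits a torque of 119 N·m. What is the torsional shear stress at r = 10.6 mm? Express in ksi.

1.59 ksi

J = πd⁴/32 = π(0.0329)⁴/32 = 1.150×10^-7 m⁴.
Shear stress varies linearly with radius: τ = T·r/J = 119.0 × 0.0106 / 1.150×10^-7 = 1.097×10^7 Pa.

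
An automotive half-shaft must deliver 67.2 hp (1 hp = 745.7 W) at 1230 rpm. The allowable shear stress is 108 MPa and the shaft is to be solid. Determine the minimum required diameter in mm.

26.4 mm

ω = 2π·1230/60 = 128.8 rad/s, so T = P/ω = 67.2×745.7 / 128.8 = 389.0 N·m.
For a solid shaft τ_max = 16T/(πd³), so d = (16T/(π τ_allow))^(1/3) = (16·389.0/(π·1.08×10^8))^(1/3) = 0.02637 m.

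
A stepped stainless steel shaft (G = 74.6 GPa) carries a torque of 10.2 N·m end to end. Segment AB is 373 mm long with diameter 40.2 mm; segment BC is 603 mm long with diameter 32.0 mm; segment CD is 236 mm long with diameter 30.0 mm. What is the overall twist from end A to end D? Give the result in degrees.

J_AB = π(0.0402)⁴/32 = 2.56×10^-7 m⁴; J_BC = π(0.0320)⁴/32 = 1.03×10^-7 m⁴; J_CD = π(0.0300)⁴/32 = 7.95×10^-8 m⁴.
θ = (T/G)·Σ L_i/J_i = (10.20/74.6×10⁹)·(0.373/2.56×10^-7 + 0.603/1.03×10^-7 + 0.236/7.95×10^-8) = 1.406×10^-3 rad.

0.0805°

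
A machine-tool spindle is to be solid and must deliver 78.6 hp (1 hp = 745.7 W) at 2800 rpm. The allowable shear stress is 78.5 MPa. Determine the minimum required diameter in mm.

23.5 mm

ω = 2π·2800/60 = 293.2 rad/s, so T = P/ω = 78.6×745.7 / 293.2 = 199.9 N·m.
For a solid shaft τ_max = 16T/(πd³), so d = (16T/(π τ_allow))^(1/3) = (16·199.9/(π·7.85×10^7))^(1/3) = 0.02349 m.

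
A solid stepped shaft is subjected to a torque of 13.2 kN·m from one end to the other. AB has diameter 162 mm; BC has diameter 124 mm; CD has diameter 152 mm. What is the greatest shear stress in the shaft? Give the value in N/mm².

35.3 N/mm²

Under the same torque, τ_max = 16T/(πd³) is largest where d is smallest — segment BC (d = 124 mm).
τ_max = 16·13200/(π·(0.124)³) = 3.526×10^7 Pa.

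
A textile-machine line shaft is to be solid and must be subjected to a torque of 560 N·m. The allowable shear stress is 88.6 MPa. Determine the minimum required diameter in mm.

For a solid shaft τ_max = 16T/(πd³), so d = (16T/(π τ_allow))^(1/3) = (16·560.0/(π·8.86×10^7))^(1/3) = 0.03181 m.

31.8 mm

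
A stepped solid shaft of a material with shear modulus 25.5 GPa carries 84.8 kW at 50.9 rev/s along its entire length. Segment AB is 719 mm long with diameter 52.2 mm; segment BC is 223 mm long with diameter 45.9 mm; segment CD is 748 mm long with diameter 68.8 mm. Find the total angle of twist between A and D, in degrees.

ω = 2π·50.9 = 319.8 rad/s, so T = P/ω = 84.8×10³ / 319.8 = 265.2 N·m.
J_AB = π(0.0522)⁴/32 = 7.29×10^-7 m⁴; J_BC = π(0.0459)⁴/32 = 4.36×10^-7 m⁴; J_CD = π(0.0688)⁴/32 = 2.20×10^-6 m⁴.
θ = (T/G)·Σ L_i/J_i = (265.2/25.5×10⁹)·(0.719/7.29×10^-7 + 0.223/4.36×10^-7 + 0.748/2.20×10^-6) = 0.01911 rad.

1.10°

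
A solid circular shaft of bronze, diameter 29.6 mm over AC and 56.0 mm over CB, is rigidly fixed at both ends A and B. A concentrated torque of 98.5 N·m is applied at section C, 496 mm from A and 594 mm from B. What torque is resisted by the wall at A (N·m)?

8.42 N·m

Compatibility: T_A·a/J_AC = T_B·b/J_CB with T_A + T_B = T₀.
J_AC = 7.54×10^-8 m⁴, J_CB = 9.65×10^-7 m⁴, so T_A = T₀·(J_AC/a)/((J_AC/a)+(J_CB/b)) = 8.421 N·m, T_B = 90.08 N·m.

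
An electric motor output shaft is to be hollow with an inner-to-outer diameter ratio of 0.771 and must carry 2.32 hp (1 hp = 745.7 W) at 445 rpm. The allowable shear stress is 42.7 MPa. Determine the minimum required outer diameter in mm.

19.0 mm

ω = 2π·445/60 = 46.60 rad/s, so T = P/ω = 2.32×745.7 / 46.60 = 37.12 N·m.
For a hollow shaft with d_i/d_o = 0.771: τ_max = 16T/(π d_o³ (1−k⁴)), so d_o = [16T/(π τ_allow (1−k⁴))]^(1/3) = [16·37.12/(π·4.27×10^7·0.6466)]^(1/3) = 0.01899 m.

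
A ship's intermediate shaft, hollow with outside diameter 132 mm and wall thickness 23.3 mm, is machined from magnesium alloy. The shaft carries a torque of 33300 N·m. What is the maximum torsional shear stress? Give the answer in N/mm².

89.4 N/mm²

J = π(d_o⁴ − d_i⁴)/32 = π(0.132⁴ − 0.0854⁴)/32 = 2.458×10^-5 m⁴.
τ_max = T·r/J = 33300 × 0.0660 / 2.458×10^-5 = 8.940×10^7 Pa.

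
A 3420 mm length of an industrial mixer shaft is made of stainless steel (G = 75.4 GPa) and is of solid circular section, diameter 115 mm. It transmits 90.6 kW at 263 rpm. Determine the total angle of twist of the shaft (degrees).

0.498°

ω = 2π·263/60 = 27.54 rad/s, so T = P/ω = 90.6×10³ / 27.54 = 3290 N·m.
J = πd⁴/32 = π(0.115)⁴/32 = 1.717×10^-5 m⁴.
θ = T·L/(G·J) = 3290 × 3.42 / (75.4×10⁹ × 1.717×10^-5) = 8.690×10^-3 rad.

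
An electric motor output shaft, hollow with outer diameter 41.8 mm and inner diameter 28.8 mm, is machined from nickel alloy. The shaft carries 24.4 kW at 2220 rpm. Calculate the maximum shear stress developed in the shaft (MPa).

ω = 2π·2220/60 = 232.5 rad/s, so T = P/ω = 24.4×10³ / 232.5 = 105.0 N·m.
J = π(d_o⁴ − d_i⁴)/32 = π(0.0418⁴ − 0.0288⁴)/32 = 2.322×10^-7 m⁴.
τ_max = T·r/J = 105.0 × 0.0209 / 2.322×10^-7 = 9.448×10^6 Pa.

9.45 MPa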